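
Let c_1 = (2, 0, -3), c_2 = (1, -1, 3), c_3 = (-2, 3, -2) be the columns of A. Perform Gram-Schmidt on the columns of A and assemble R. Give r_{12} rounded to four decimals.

r_{12} = -1.9415

c_1 = (2, 0, -3); ‖c_1‖ = 3.6056, so e_1 = (0.5547, 0.0000, -0.8321).
r_{12} = e_1·c_2 = -1.9415.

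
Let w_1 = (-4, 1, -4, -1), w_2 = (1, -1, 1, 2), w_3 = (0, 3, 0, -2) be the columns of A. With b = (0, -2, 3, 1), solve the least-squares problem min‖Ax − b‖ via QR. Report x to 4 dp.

x = (-0.4667, -0.3667, -0.6333)

w_1 = (-4, 1, -4, -1); ‖w_1‖ = 5.8310, so e_1 = (-0.6860, 0.1715, -0.6860, -0.1715).
e_1·w_2 = (-0.6860)·1 + 0.1715·(-1) + (-0.6860)·1 + (-0.1715)·2 = -1.8865.
u_2 = w_2 + 1.8865·e_1 = (-0.2941, -0.6765, -0.2941, 1.6765).
‖u_2‖ = 1.8550, so e_2 = (-0.1586, -0.3647, -0.1586, 0.9037).
e_1·w_3 = (-0.6860)·0 + 0.1715·3 + (-0.6860)·0 + (-0.1715)·(-2) = 0.8575; e_2·w_3 = (-0.1586)·0 + (-0.3647)·3 + (-0.1586)·0 + 0.9037·(-2) = -2.9015.
u_3 = w_3 − 0.8575·e_1 + 2.9015·e_2 = (0.1282, 1.7949, 0.1282, 0.7692).
‖u_3‖ = 1.9612, so e_3 = (0.0654, 0.9152, 0.0654, 0.3922).
Qᵀb = (-2.5725, 1.1574, -1.2421).
Back-substitute: x_3 = -1.2421/1.9612 = -0.6333.
x_2 = (1.1574 + 2.9015·(-0.6333))/1.8550 = -0.3667.
x_1 = (-2.5725 + 1.8865·(-0.3667) − 0.8575·(-0.6333))/5.8310 = -0.4667.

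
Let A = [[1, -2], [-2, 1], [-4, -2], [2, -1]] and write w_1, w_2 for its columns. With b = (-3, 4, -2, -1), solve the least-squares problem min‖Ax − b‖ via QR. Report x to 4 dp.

w_1 = (1, -2, -4, 2); ‖w_1‖ = 5.0000, so e_1 = (0.2000, -0.4000, -0.8000, 0.4000).
e_1·w_2 = 0.2000·(-2) + (-0.4000)·1 + (-0.8000)·(-2) + 0.4000·(-1) = 0.4000.
u_2 = w_2 − 0.4000·e_1 = (-2.0800, 1.1600, -1.6800, -1.1600).
‖u_2‖ = 3.1369, so e_2 = (-0.6631, 0.3698, -0.5356, -0.3698).
Qᵀb = (-1.0000, 4.9093).
Back-substitute: x_2 = 4.9093/3.1369 = 1.5650.
x_1 = (-1.0000 − 0.4000·1.5650)/5.0000 = -0.3252.

x = (-0.3252, 1.5650)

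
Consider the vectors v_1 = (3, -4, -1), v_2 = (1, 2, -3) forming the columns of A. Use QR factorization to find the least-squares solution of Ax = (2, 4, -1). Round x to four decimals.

x = (-0.2778, 0.8889)

v_1 = (3, -4, -1); ‖v_1‖ = 5.0990, so e_1 = (0.5883, -0.7845, -0.1961).
e_1·v_2 = 0.5883·1 + (-0.7845)·2 + (-0.1961)·(-3) = -0.3922.
u_2 = v_2 + 0.3922·e_1 = (1.2308, 1.6923, -3.0769).
‖u_2‖ = 3.7210, so e_2 = (0.3308, 0.4548, -0.8269).
Qᵀb = (-1.7650, 3.3076).
Back-substitute: x_2 = 3.3076/3.7210 = 0.8889.
x_1 = (-1.7650 + 0.3922·0.8889)/5.0990 = -0.2778.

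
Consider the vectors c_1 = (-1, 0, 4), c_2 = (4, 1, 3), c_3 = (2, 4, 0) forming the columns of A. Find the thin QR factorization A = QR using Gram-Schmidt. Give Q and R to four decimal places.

Q = [[-0.2425, 0.9481, -0.2057], [0.0000, 0.2121, 0.9773], [0.9701, 0.2370, -0.0514]], R = [[4.1231, 1.9403, -0.4851], [0.0000, 4.7154, 2.7444], [0.0000, 0.0000, 3.4975]]

c_1 = (-1, 0, 4); ‖c_1‖ = 4.1231, so e_1 = (-0.2425, 0.0000, 0.9701).
e_1·c_2 = (-0.2425)·4 + 0.0000·1 + 0.9701·3 = 1.9403.
u_2 = c_2 − 1.9403·e_1 = (4.4706, 1.0000, 1.1176).
‖u_2‖ = 4.7154, so e_2 = (0.9481, 0.2121, 0.2370).
e_1·c_3 = (-0.2425)·2 + 0.0000·4 + 0.9701·0 = -0.4851; e_2·c_3 = 0.9481·2 + 0.2121·4 + 0.2370·0 = 2.7444.
u_3 = c_3 + 0.4851·e_1 − 2.7444·e_2 = (-0.7196, 3.4180, -0.1799).
‖u_3‖ = 3.4975, so e_3 = (-0.2057, 0.9773, -0.0514).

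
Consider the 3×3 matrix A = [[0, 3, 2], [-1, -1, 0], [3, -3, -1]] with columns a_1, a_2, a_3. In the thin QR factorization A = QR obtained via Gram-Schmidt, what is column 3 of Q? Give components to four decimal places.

e_3 = (0.5345, 0.8018, 0.2673)

a_1 = (0, -1, 3); ‖a_1‖ = 3.1623, so e_1 = (0.0000, -0.3162, 0.9487).
e_1·a_2 = 0.0000·3 + (-0.3162)·(-1) + 0.9487·(-3) = -2.5298.
u_2 = a_2 + 2.5298·e_1 = (3.0000, -1.8000, -0.6000).
‖u_2‖ = 3.5496, so e_2 = (0.8452, -0.5071, -0.1690).
e_1·a_3 = 0.0000·2 + (-0.3162)·0 + 0.9487·(-1) = -0.9487; e_2·a_3 = 0.8452·2 + (-0.5071)·0 + (-0.1690)·(-1) = 1.8593.
u_3 = a_3 + 0.9487·e_1 − 1.8593·e_2 = (0.4286, 0.6429, 0.2143).
‖u_3‖ = 0.8018, so e_3 = (0.5345, 0.8018, 0.2673).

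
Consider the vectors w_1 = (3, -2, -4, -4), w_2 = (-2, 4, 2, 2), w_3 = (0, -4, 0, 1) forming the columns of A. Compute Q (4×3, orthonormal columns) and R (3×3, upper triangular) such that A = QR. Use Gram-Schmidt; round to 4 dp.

q_1 = w_1/‖w_1‖ = (3, -2, -4, -4)/6.7082 = (0.4472, -0.2981, -0.5963, -0.5963).
r_{12} = q_1·w_2 = -4.4721.
u_2 = w_2 + 4.4721·q_1 = (0.0000, 2.6667, -0.6667, -0.6667).
‖u_2‖ = 2.8284, so q_2 = (0.0000, 0.9428, -0.2357, -0.2357).
r_{13} = q_1·w_3 = 0.5963; r_{23} = q_2·w_3 = -4.0069.
u_3 = w_3 − 0.5963·q_1 + 4.0069·q_2 = (-0.2667, -0.0444, -0.5889, 0.4111).
‖u_3‖ = 0.7674, so q_3 = (-0.3475, -0.0579, -0.7674, 0.5357).

Q = [[0.4472, 0.0000, -0.3475], [-0.2981, 0.9428, -0.0579], [-0.5963, -0.2357, -0.7674], [-0.5963, -0.2357, 0.5357]], R = [[6.7082, -4.4721, 0.5963], [0.0000, 2.8284, -4.0069], [0.0000, 0.0000, 0.7674]]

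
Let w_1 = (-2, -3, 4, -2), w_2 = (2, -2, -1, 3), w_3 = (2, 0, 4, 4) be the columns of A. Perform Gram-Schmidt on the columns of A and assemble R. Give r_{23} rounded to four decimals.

q_1 = w_1/‖w_1‖ = (-2, -3, 4, -2)/5.7446 = (-0.3482, -0.5222, 0.6963, -0.3482).
r_{12} = q_1·w_2 = -1.3926.
u_2 = w_2 + 1.3926·q_1 = (1.5152, -2.7273, -0.0303, 2.5152).
‖u_2‖ = 4.0076, so q_2 = (0.3781, -0.6805, -0.0076, 0.6276).
r_{23} = q_2·w_3 = 3.2363.

r_{23} = 3.2363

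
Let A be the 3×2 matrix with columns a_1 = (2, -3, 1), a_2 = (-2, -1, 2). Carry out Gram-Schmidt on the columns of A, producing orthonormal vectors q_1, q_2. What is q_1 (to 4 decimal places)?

q_1 = (0.5345, -0.8018, 0.2673)

q_1 = a_1/‖a_1‖ = (2, -3, 1)/3.7417 = (0.5345, -0.8018, 0.2673).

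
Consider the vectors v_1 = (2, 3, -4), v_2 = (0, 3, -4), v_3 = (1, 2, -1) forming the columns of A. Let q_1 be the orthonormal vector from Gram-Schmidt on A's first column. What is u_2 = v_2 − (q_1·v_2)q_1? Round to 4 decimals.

v_1 = (2, 3, -4); ‖v_1‖ = 5.3852, so q_1 = (0.3714, 0.5571, -0.7428).
q_1·v_2 = 0.3714·0 + 0.5571·3 + (-0.7428)·(-4) = 4.6424.
u_2 = v_2 − 4.6424·q_1 = (-1.7241, 0.4138, -0.5517).

u_2 = (-1.7241, 0.4138, -0.5517)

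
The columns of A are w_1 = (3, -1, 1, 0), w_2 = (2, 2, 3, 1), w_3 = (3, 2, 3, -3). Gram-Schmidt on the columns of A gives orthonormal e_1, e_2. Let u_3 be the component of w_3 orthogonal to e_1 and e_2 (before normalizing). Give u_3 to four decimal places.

w_1 = (3, -1, 1, 0); ‖w_1‖ = 3.3166, so e_1 = (0.9045, -0.3015, 0.3015, 0.0000).
e_1·w_2 = 0.9045·2 + (-0.3015)·2 + 0.3015·3 + 0.0000·1 = 2.1106.
u_2 = w_2 − 2.1106·e_1 = (0.0909, 2.6364, 2.3636, 1.0000).
‖u_2‖ = 3.6804, so e_2 = (0.0247, 0.7163, 0.6422, 0.2717).
e_1·w_3 = 0.9045·3 + (-0.3015)·2 + 0.3015·3 + 0.0000·(-3) = 3.0151; e_2·w_3 = 0.0247·3 + 0.7163·2 + 0.6422·3 + 0.2717·(-3) = 2.6183.
u_3 = w_3 − 3.0151·e_1 − 2.6183·e_2 = (0.2081, 1.0336, 0.4094, -3.7114).

u_3 = (0.2081, 1.0336, 0.4094, -3.7114)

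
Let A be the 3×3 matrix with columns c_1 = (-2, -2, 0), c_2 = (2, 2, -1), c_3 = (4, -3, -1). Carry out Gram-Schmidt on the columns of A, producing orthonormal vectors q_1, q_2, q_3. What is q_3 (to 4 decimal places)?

q_1 = c_1/‖c_1‖ = (-2, -2, 0)/2.8284 = (-0.7071, -0.7071, 0.0000).
r_{12} = q_1·c_2 = -2.8284.
u_2 = c_2 + 2.8284·q_1 = (0.0000, 0.0000, -1.0000).
‖u_2‖ = 1.0000, so q_2 = (0.0000, 0.0000, -1.0000).
r_{13} = q_1·c_3 = -0.7071; r_{23} = q_2·c_3 = 1.0000.
u_3 = c_3 + 0.7071·q_1 − 1.0000·q_2 = (3.5000, -3.5000, 0.0000).
‖u_3‖ = 4.9497, so q_3 = (0.7071, -0.7071, 0.0000).

q_3 = (0.7071, -0.7071, 0.0000)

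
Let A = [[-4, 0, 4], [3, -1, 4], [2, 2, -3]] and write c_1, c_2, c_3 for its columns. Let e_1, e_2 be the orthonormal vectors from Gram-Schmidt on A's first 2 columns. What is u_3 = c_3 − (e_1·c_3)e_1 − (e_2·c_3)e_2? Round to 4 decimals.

u_3 = (2.8889, 2.8889, 1.4444)

c_1 = (-4, 3, 2); ‖c_1‖ = 5.3852, so e_1 = (-0.7428, 0.5571, 0.3714).
e_1·c_2 = (-0.7428)·0 + 0.5571·(-1) + 0.3714·2 = 0.1857.
u_2 = c_2 − 0.1857·e_1 = (0.1379, -1.1034, 1.9310).
‖u_2‖ = 2.2283, so e_2 = (0.0619, -0.4952, 0.8666).
e_1·c_3 = (-0.7428)·4 + 0.5571·4 + 0.3714·(-3) = -1.8570; e_2·c_3 = 0.0619·4 + (-0.4952)·4 + 0.8666·(-3) = -4.3329.
u_3 = c_3 + 1.8570·e_1 + 4.3329·e_2 = (2.8889, 2.8889, 1.4444).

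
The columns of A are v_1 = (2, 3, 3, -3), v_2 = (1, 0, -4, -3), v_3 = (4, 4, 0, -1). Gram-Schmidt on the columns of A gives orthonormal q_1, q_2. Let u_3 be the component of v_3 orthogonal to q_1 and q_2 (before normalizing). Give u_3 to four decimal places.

v_1 = (2, 3, 3, -3); ‖v_1‖ = 5.5678, so q_1 = (0.3592, 0.5388, 0.5388, -0.5388).
q_1·v_2 = 0.3592·1 + 0.5388·0 + 0.5388·(-4) + (-0.5388)·(-3) = -0.1796.
u_2 = v_2 + 0.1796·q_1 = (1.0645, 0.0968, -3.9032, -3.0968).
‖u_2‖ = 5.0959, so q_2 = (0.2089, 0.0190, -0.7660, -0.6077).
q_1·v_3 = 0.3592·4 + 0.5388·4 + 0.5388·0 + (-0.5388)·(-1) = 4.1309; q_2·v_3 = 0.2089·4 + 0.0190·4 + (-0.7660)·0 + (-0.6077)·(-1) = 1.5193.
u_3 = v_3 − 4.1309·q_1 − 1.5193·q_2 = (2.1988, 1.7453, -1.0621, 2.1491).

u_3 = (2.1988, 1.7453, -1.0621, 2.1491)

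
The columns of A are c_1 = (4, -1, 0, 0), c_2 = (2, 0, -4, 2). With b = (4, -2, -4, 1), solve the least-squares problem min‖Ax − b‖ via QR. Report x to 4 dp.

c_1 = (4, -1, 0, 0); ‖c_1‖ = 4.1231, so q_1 = (0.9701, -0.2425, 0.0000, 0.0000).
q_1·c_2 = 0.9701·2 + (-0.2425)·0 + 0.0000·(-4) + 0.0000·2 = 1.9403.
u_2 = c_2 − 1.9403·q_1 = (0.1176, 0.4706, -4.0000, 2.0000).
‖u_2‖ = 4.4984, so q_2 = (0.0262, 0.1046, -0.8892, 0.4446).
Qᵀb = (4.3656, 3.8968).
Back-substitute: x_2 = 3.8968/4.4984 = 0.8663.
x_1 = (4.3656 − 1.9403·0.8663)/4.1231 = 0.6512.

x = (0.6512, 0.8663)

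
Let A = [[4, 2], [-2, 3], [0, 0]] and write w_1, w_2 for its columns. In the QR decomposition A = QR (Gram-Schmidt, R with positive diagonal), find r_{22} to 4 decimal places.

w_1 = (4, -2, 0); ‖w_1‖ = 4.4721, so e_1 = (0.8944, -0.4472, 0.0000).
e_1·w_2 = 0.8944·2 + (-0.4472)·3 + 0.0000·0 = 0.4472.
u_2 = w_2 − 0.4472·e_1 = (1.6000, 3.2000, 0.0000).
r_{22} = ‖u_2‖ = 3.5777.

r_{22} = 3.5777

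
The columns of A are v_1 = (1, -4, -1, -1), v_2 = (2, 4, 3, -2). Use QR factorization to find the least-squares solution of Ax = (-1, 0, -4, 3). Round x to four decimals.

x = (-0.7463, -0.9453)

v_1 = (1, -4, -1, -1); ‖v_1‖ = 4.3589, so e_1 = (0.2294, -0.9177, -0.2294, -0.2294).
e_1·v_2 = 0.2294·2 + (-0.9177)·4 + (-0.2294)·3 + (-0.2294)·(-2) = -3.4412.
u_2 = v_2 + 3.4412·e_1 = (2.7895, 0.8421, 2.2105, -2.7895).
‖u_2‖ = 4.5998, so e_2 = (0.6064, 0.1831, 0.4806, -0.6064).
Qᵀb = (0.0000, -4.3480).
Back-substitute: x_2 = -4.3480/4.5998 = -0.9453.
x_1 = (0.0000 + 3.4412·(-0.9453))/4.3589 = -0.7463.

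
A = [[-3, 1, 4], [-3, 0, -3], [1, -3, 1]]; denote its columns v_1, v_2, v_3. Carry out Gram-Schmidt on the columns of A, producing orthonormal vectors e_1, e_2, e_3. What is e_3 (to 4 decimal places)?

e_1 = v_1/‖v_1‖ = (-3, -3, 1)/4.3589 = (-0.6882, -0.6882, 0.2294).
r_{12} = e_1·v_2 = -1.3765.
u_2 = v_2 + 1.3765·e_1 = (0.0526, -0.9474, -2.6842).
‖u_2‖ = 2.8470, so e_2 = (0.0185, -0.3328, -0.9428).
r_{13} = e_1·v_3 = -0.4588; r_{23} = e_2·v_3 = 0.1294.
u_3 = v_3 + 0.4588·e_1 − 0.1294·e_2 = (3.6818, -3.2727, 1.2273).
‖u_3‖ = 5.0767, so e_3 = (0.7252, -0.6447, 0.2417).

e_3 = (0.7252, -0.6447, 0.2417)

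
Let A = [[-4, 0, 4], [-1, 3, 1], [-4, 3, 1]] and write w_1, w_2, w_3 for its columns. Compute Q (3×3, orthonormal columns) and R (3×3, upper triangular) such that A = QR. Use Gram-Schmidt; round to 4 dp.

Q = [[-0.6963, -0.5437, 0.4685], [-0.1741, 0.7612, 0.6247], [-0.6963, 0.3534, -0.6247]], R = [[5.7446, -2.6112, -3.6556], [0.0000, 3.3439, -1.0603], [0.0000, 0.0000, 1.8741]]

q_1 = w_1/‖w_1‖ = (-4, -1, -4)/5.7446 = (-0.6963, -0.1741, -0.6963).
r_{12} = q_1·w_2 = -2.6112.
u_2 = w_2 + 2.6112·q_1 = (-1.8182, 2.5455, 1.1818).
‖u_2‖ = 3.3439, so q_2 = (-0.5437, 0.7612, 0.3534).
r_{13} = q_1·w_3 = -3.6556; r_{23} = q_2·w_3 = -1.0603.
u_3 = w_3 + 3.6556·q_1 + 1.0603·q_2 = (0.8780, 1.1707, -1.1707).
‖u_3‖ = 1.8741, so q_3 = (0.4685, 0.6247, -0.6247).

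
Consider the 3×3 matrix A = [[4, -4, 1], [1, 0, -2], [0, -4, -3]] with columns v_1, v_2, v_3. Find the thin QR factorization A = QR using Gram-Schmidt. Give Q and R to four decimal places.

v_1 = (4, 1, 0); ‖v_1‖ = 4.1231, so q_1 = (0.9701, 0.2425, 0.0000).
q_1·v_2 = 0.9701·(-4) + 0.2425·0 + 0.0000·(-4) = -3.8806.
u_2 = v_2 + 3.8806·q_1 = (-0.2353, 0.9412, -4.0000).
‖u_2‖ = 4.1160, so q_2 = (-0.0572, 0.2287, -0.9718).
q_1·v_3 = 0.9701·1 + 0.2425·(-2) + 0.0000·(-3) = 0.4851; q_2·v_3 = (-0.0572)·1 + 0.2287·(-2) + (-0.9718)·(-3) = 2.4010.
u_3 = v_3 − 0.4851·q_1 − 2.4010·q_2 = (0.6667, -2.6667, -0.6667).
‖u_3‖ = 2.8284, so q_3 = (0.2357, -0.9428, -0.2357).

Q = [[0.9701, -0.0572, 0.2357], [0.2425, 0.2287, -0.9428], [0.0000, -0.9718, -0.2357]], R = [[4.1231, -3.8806, 0.4851], [0.0000, 4.1160, 2.4010], [0.0000, 0.0000, 2.8284]]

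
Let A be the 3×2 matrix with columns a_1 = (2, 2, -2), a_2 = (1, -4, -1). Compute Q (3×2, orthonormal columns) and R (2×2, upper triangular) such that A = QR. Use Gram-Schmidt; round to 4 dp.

a_1 = (2, 2, -2); ‖a_1‖ = 3.4641, so e_1 = (0.5774, 0.5774, -0.5774).
e_1·a_2 = 0.5774·1 + 0.5774·(-4) + (-0.5774)·(-1) = -1.1547.
u_2 = a_2 + 1.1547·e_1 = (1.6667, -3.3333, -1.6667).
‖u_2‖ = 4.0825, so e_2 = (0.4082, -0.8165, -0.4082).

Q = [[0.5774, 0.4082], [0.5774, -0.8165], [-0.5774, -0.4082]], R = [[3.4641, -1.1547], [0.0000, 4.0825]]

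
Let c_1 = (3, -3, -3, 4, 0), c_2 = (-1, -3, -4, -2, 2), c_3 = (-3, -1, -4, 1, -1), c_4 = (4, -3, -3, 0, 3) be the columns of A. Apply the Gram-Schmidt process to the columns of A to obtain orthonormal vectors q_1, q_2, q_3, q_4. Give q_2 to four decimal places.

q_2 = (-0.3016, -0.4091, -0.5868, -0.5207, 0.3554)

c_1 = (3, -3, -3, 4, 0); ‖c_1‖ = 6.5574, so q_1 = (0.4575, -0.4575, -0.4575, 0.6100, 0.0000).
q_1·c_2 = 0.4575·(-1) + (-0.4575)·(-3) + (-0.4575)·(-4) + 0.6100·(-2) + 0.0000·2 = 1.5250.
u_2 = c_2 − 1.5250·q_1 = (-1.6977, -2.3023, -3.3023, -2.9302, 2.0000).
‖u_2‖ = 5.6280, so q_2 = (-0.3016, -0.4091, -0.5868, -0.5207, 0.3554).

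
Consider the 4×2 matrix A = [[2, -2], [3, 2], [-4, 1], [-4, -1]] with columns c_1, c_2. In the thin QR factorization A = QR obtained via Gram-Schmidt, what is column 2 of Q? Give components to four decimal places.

q_2 = (-0.6635, 0.5929, 0.3741, -0.2612)

c_1 = (2, 3, -4, -4); ‖c_1‖ = 6.7082, so q_1 = (0.2981, 0.4472, -0.5963, -0.5963).
q_1·c_2 = 0.2981·(-2) + 0.4472·2 + (-0.5963)·1 + (-0.5963)·(-1) = 0.2981.
u_2 = c_2 − 0.2981·q_1 = (-2.0889, 1.8667, 1.1778, -0.8222).
‖u_2‖ = 3.1482, so q_2 = (-0.6635, 0.5929, 0.3741, -0.2612).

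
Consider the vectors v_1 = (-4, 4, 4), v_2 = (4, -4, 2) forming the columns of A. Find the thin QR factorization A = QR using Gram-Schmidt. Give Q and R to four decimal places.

Q = [[-0.5774, 0.4082], [0.5774, -0.4082], [0.5774, 0.8165]], R = [[6.9282, -3.4641], [0.0000, 4.8990]]

e_1 = v_1/‖v_1‖ = (-4, 4, 4)/6.9282 = (-0.5774, 0.5774, 0.5774).
r_{12} = e_1·v_2 = -3.4641.
u_2 = v_2 + 3.4641·e_1 = (2.0000, -2.0000, 4.0000).
‖u_2‖ = 4.8990, so e_2 = (0.4082, -0.4082, 0.8165).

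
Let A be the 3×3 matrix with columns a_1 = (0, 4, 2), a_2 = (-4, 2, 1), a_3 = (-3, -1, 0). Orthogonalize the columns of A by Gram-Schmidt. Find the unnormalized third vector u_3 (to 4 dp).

u_3 = (0.0000, -0.2000, 0.4000)

e_1 = a_1/‖a_1‖ = (0, 4, 2)/4.4721 = (0.0000, 0.8944, 0.4472).
r_{12} = e_1·a_2 = 2.2361.
u_2 = a_2 − 2.2361·e_1 = (-4.0000, 0.0000, 0.0000).
‖u_2‖ = 4.0000, so e_2 = (-1.0000, 0.0000, 0.0000).
r_{13} = e_1·a_3 = -0.8944; r_{23} = e_2·a_3 = 3.0000.
u_3 = a_3 + 0.8944·e_1 − 3.0000·e_2 = (0.0000, -0.2000, 0.4000).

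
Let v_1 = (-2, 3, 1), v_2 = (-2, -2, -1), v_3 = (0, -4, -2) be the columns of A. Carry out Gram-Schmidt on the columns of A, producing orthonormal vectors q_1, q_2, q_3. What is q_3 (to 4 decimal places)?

q_3 = (0.0925, 0.3698, -0.9245)

v_1 = (-2, 3, 1); ‖v_1‖ = 3.7417, so q_1 = (-0.5345, 0.8018, 0.2673).
q_1·v_2 = (-0.5345)·(-2) + 0.8018·(-2) + 0.2673·(-1) = -0.8018.
u_2 = v_2 + 0.8018·q_1 = (-2.4286, -1.3571, -0.7857).
‖u_2‖ = 2.8909, so q_2 = (-0.8401, -0.4695, -0.2718).
q_1·v_3 = (-0.5345)·0 + 0.8018·(-4) + 0.2673·(-2) = -3.7417; q_2·v_3 = (-0.8401)·0 + (-0.4695)·(-4) + (-0.2718)·(-2) = 2.4214.
u_3 = v_3 + 3.7417·q_1 − 2.4214·q_2 = (0.0342, 0.1368, -0.3419).
‖u_3‖ = 0.3698, so q_3 = (0.0925, 0.3698, -0.9245).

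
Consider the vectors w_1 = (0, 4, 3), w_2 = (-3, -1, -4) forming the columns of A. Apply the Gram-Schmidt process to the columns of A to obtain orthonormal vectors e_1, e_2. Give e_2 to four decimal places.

e_1 = w_1/‖w_1‖ = (0, 4, 3)/5.0000 = (0.0000, 0.8000, 0.6000).
r_{12} = e_1·w_2 = -3.2000.
u_2 = w_2 + 3.2000·e_1 = (-3.0000, 1.5600, -2.0800).
‖u_2‖ = 3.9699, so e_2 = (-0.7557, 0.3930, -0.5239).

e_2 = (-0.7557, 0.3930, -0.5239)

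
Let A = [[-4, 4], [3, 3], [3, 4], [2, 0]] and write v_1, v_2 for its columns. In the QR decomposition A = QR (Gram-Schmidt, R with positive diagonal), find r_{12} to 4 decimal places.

v_1 = (-4, 3, 3, 2); ‖v_1‖ = 6.1644, so e_1 = (-0.6489, 0.4867, 0.4867, 0.3244).
r_{12} = e_1·v_2 = 0.8111.

r_{12} = 0.8111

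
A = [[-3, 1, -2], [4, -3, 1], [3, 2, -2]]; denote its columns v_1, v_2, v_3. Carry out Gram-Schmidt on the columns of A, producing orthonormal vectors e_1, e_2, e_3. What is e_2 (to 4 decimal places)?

e_2 = (0.0604, -0.5695, 0.8198)

e_1 = v_1/‖v_1‖ = (-3, 4, 3)/5.8310 = (-0.5145, 0.6860, 0.5145).
r_{12} = e_1·v_2 = -1.5435.
u_2 = v_2 + 1.5435·e_1 = (0.2059, -1.9412, 2.7941).
‖u_2‖ = 3.4085, so e_2 = (0.0604, -0.5695, 0.8198).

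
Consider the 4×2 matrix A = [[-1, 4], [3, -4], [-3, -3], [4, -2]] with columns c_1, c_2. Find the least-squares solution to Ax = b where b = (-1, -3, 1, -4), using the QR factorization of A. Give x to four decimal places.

x = (-0.7556, 0.0370)

c_1 = (-1, 3, -3, 4); ‖c_1‖ = 5.9161, so q_1 = (-0.1690, 0.5071, -0.5071, 0.6761).
q_1·c_2 = (-0.1690)·4 + 0.5071·(-4) + (-0.5071)·(-3) + 0.6761·(-2) = -2.5355.
u_2 = c_2 + 2.5355·q_1 = (3.5714, -2.7143, -4.2857, -0.2857).
‖u_2‖ = 6.2106, so q_2 = (0.5751, -0.4370, -0.6901, -0.0460).
Qᵀb = (-4.5638, 0.2300).
Back-substitute: x_2 = 0.2300/6.2106 = 0.0370.
x_1 = (-4.5638 + 2.5355·0.0370)/5.9161 = -0.7556.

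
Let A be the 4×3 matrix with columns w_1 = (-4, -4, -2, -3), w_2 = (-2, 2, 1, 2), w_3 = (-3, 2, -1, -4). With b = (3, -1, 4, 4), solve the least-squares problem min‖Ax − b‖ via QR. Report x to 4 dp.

w_1 = (-4, -4, -2, -3); ‖w_1‖ = 6.7082, so q_1 = (-0.5963, -0.5963, -0.2981, -0.4472).
q_1·w_2 = (-0.5963)·(-2) + (-0.5963)·2 + (-0.2981)·1 + (-0.4472)·2 = -1.1926.
u_2 = w_2 + 1.1926·q_1 = (-2.7111, 1.2889, 0.6444, 1.4667).
‖u_2‖ = 3.4026, so q_2 = (-0.7968, 0.3788, 0.1894, 0.4310).
q_1·w_3 = (-0.5963)·(-3) + (-0.5963)·2 + (-0.2981)·(-1) + (-0.4472)·(-4) = 2.6833; q_2·w_3 = (-0.7968)·(-3) + 0.3788·2 + 0.1894·(-1) + 0.4310·(-4) = 1.2343.
u_3 = w_3 − 2.6833·q_1 − 1.2343·q_2 = (-0.4165, 3.1324, -0.4338, -3.3321).
‖u_3‖ = 4.6126, so q_3 = (-0.0903, 0.6791, -0.0940, -0.7224).
Qᵀb = (-4.1740, -0.2874, -4.2157).
Back-substitute: x_3 = -4.2157/4.6126 = -0.9139.
x_2 = (-0.2874 − 1.2343·(-0.9139))/3.4026 = 0.2471.
x_1 = (-4.1740 + 1.1926·0.2471 − 2.6833·(-0.9139))/6.7082 = -0.2127.

x = (-0.2127, 0.2471, -0.9139)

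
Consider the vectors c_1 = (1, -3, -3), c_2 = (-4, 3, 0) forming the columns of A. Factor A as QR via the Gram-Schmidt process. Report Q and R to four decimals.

Q = [[0.2294, -0.8262], [-0.6882, 0.2361], [-0.6882, -0.5115]], R = [[4.3589, -2.9824], [0.0000, 4.0131]]

e_1 = c_1/‖c_1‖ = (1, -3, -3)/4.3589 = (0.2294, -0.6882, -0.6882).
r_{12} = e_1·c_2 = -2.9824.
u_2 = c_2 + 2.9824·e_1 = (-3.3158, 0.9474, -2.0526).
‖u_2‖ = 4.0131, so e_2 = (-0.8262, 0.2361, -0.5115).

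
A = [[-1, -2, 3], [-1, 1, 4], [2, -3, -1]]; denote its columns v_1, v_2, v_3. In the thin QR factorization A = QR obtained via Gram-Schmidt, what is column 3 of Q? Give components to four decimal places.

v_1 = (-1, -1, 2); ‖v_1‖ = 2.4495, so e_1 = (-0.4082, -0.4082, 0.8165).
e_1·v_2 = (-0.4082)·(-2) + (-0.4082)·1 + 0.8165·(-3) = -2.0412.
u_2 = v_2 + 2.0412·e_1 = (-2.8333, 0.1667, -1.3333).
‖u_2‖ = 3.1358, so e_2 = (-0.9035, 0.0531, -0.4252).
e_1·v_3 = (-0.4082)·3 + (-0.4082)·4 + 0.8165·(-1) = -3.6742; e_2·v_3 = (-0.9035)·3 + 0.0531·4 + (-0.4252)·(-1) = -2.0728.
u_3 = v_3 + 3.6742·e_1 + 2.0728·e_2 = (-0.3729, 2.6102, 1.1186).
‖u_3‖ = 2.8642, so e_3 = (-0.1302, 0.9113, 0.3906).

e_3 = (-0.1302, 0.9113, 0.3906)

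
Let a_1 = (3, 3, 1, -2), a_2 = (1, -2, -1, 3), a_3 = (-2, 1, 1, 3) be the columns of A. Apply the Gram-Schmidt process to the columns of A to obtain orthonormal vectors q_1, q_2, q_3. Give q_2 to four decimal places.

a_1 = (3, 3, 1, -2); ‖a_1‖ = 4.7958, so q_1 = (0.6255, 0.6255, 0.2085, -0.4170).
q_1·a_2 = 0.6255·1 + 0.6255·(-2) + 0.2085·(-1) + (-0.4170)·3 = -2.0851.
u_2 = a_2 + 2.0851·q_1 = (2.3043, -0.6957, -0.5652, 2.1304).
‖u_2‖ = 3.2638, so q_2 = (0.7060, -0.2131, -0.1732, 0.6528).

q_2 = (0.7060, -0.2131, -0.1732, 0.6528)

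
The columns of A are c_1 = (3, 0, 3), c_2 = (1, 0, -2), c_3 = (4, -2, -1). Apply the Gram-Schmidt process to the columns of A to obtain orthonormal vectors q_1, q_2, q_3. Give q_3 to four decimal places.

q_1 = c_1/‖c_1‖ = (3, 0, 3)/4.2426 = (0.7071, 0.0000, 0.7071).
r_{12} = q_1·c_2 = -0.7071.
u_2 = c_2 + 0.7071·q_1 = (1.5000, 0.0000, -1.5000).
‖u_2‖ = 2.1213, so q_2 = (0.7071, 0.0000, -0.7071).
r_{13} = q_1·c_3 = 2.1213; r_{23} = q_2·c_3 = 3.5355.
u_3 = c_3 − 2.1213·q_1 − 3.5355·q_2 = (0.0000, -2.0000, 0.0000).
‖u_3‖ = 2.0000, so q_3 = (0.0000, -1.0000, 0.0000).

q_3 = (0.0000, -1.0000, 0.0000)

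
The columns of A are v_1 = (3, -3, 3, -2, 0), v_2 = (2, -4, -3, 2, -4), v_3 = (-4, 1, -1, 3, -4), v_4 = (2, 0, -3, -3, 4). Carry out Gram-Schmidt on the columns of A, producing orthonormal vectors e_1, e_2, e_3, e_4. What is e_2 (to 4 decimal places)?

e_1 = v_1/‖v_1‖ = (3, -3, 3, -2, 0)/5.5678 = (0.5388, -0.5388, 0.5388, -0.3592, 0.0000).
r_{12} = e_1·v_2 = 0.8980.
u_2 = v_2 − 0.8980·e_1 = (1.5161, -3.5161, -3.4839, 2.3226, -4.0000).
‖u_2‖ = 6.9422, so e_2 = (0.2184, -0.5065, -0.5018, 0.3346, -0.5762).

e_2 = (0.2184, -0.5065, -0.5018, 0.3346, -0.5762)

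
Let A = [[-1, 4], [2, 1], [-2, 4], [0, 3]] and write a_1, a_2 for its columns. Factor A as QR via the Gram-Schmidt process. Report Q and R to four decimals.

a_1 = (-1, 2, -2, 0); ‖a_1‖ = 3.0000, so q_1 = (-0.3333, 0.6667, -0.6667, 0.0000).
q_1·a_2 = (-0.3333)·4 + 0.6667·1 + (-0.6667)·4 + 0.0000·3 = -3.3333.
u_2 = a_2 + 3.3333·q_1 = (2.8889, 3.2222, 1.7778, 3.0000).
‖u_2‖ = 5.5578, so q_2 = (0.5198, 0.5798, 0.3199, 0.5398).

Q = [[-0.3333, 0.5198], [0.6667, 0.5798], [-0.6667, 0.3199], [0.0000, 0.5398]], R = [[3.0000, -3.3333], [0.0000, 5.5578]]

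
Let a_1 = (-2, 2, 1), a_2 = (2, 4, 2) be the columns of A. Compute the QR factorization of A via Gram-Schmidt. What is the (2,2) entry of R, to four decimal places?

r_{22} = 4.4721

a_1 = (-2, 2, 1); ‖a_1‖ = 3.0000, so e_1 = (-0.6667, 0.6667, 0.3333).
e_1·a_2 = (-0.6667)·2 + 0.6667·4 + 0.3333·2 = 2.0000.
u_2 = a_2 − 2.0000·e_1 = (3.3333, 2.6667, 1.3333).
r_{22} = ‖u_2‖ = 4.4721.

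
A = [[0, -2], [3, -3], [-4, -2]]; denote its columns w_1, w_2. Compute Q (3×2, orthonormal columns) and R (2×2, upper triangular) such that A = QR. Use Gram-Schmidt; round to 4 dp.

Q = [[0.0000, -0.4856], [0.6000, -0.6993], [-0.8000, -0.5245]], R = [[5.0000, -0.2000], [0.0000, 4.1183]]

w_1 = (0, 3, -4); ‖w_1‖ = 5.0000, so q_1 = (0.0000, 0.6000, -0.8000).
q_1·w_2 = 0.0000·(-2) + 0.6000·(-3) + (-0.8000)·(-2) = -0.2000.
u_2 = w_2 + 0.2000·q_1 = (-2.0000, -2.8800, -2.1600).
‖u_2‖ = 4.1183, so q_2 = (-0.4856, -0.6993, -0.5245).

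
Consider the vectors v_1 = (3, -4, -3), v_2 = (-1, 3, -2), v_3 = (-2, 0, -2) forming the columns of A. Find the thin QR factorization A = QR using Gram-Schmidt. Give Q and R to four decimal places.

Q = [[0.5145, -0.0604, -0.8554], [-0.6860, 0.5695, -0.4528], [-0.5145, -0.8198, -0.2516]], R = [[5.8310, -1.5435, 0.0000], [0.0000, 3.4085, 1.7603], [0.0000, 0.0000, 2.2139]]

e_1 = v_1/‖v_1‖ = (3, -4, -3)/5.8310 = (0.5145, -0.6860, -0.5145).
r_{12} = e_1·v_2 = -1.5435.
u_2 = v_2 + 1.5435·e_1 = (-0.2059, 1.9412, -2.7941).
‖u_2‖ = 3.4085, so e_2 = (-0.0604, 0.5695, -0.8198).
r_{13} = e_1·v_3 = 0.0000; r_{23} = e_2·v_3 = 1.7603.
u_3 = v_3 + 0.0000·e_1 − 1.7603·e_2 = (-1.8937, -1.0025, -0.5570).
‖u_3‖ = 2.2139, so e_3 = (-0.8554, -0.4528, -0.2516).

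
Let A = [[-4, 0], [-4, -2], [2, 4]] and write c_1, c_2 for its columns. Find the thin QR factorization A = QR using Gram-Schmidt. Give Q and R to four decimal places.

e_1 = c_1/‖c_1‖ = (-4, -4, 2)/6.0000 = (-0.6667, -0.6667, 0.3333).
r_{12} = e_1·c_2 = 2.6667.
u_2 = c_2 − 2.6667·e_1 = (1.7778, -0.2222, 3.1111).
‖u_2‖ = 3.5901, so e_2 = (0.4952, -0.0619, 0.8666).

Q = [[-0.6667, 0.4952], [-0.6667, -0.0619], [0.3333, 0.8666]], R = [[6.0000, 2.6667], [0.0000, 3.5901]]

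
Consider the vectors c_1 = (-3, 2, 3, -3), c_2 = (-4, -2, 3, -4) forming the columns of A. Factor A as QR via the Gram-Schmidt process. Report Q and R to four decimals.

Q = [[-0.5388, -0.2823], [0.3592, -0.9157], [0.5388, 0.0458], [-0.5388, -0.2823]], R = [[5.5678, 5.2086], [0.0000, 4.2274]]

q_1 = c_1/‖c_1‖ = (-3, 2, 3, -3)/5.5678 = (-0.5388, 0.3592, 0.5388, -0.5388).
r_{12} = q_1·c_2 = 5.2086.
u_2 = c_2 − 5.2086·q_1 = (-1.1935, -3.8710, 0.1935, -1.1935).
‖u_2‖ = 4.2274, so q_2 = (-0.2823, -0.9157, 0.0458, -0.2823).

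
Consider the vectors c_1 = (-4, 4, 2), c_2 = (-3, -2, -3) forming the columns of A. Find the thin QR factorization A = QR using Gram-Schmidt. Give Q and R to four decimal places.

Q = [[-0.6667, -0.6887], [0.6667, -0.3800], [0.3333, -0.6175]], R = [[6.0000, -0.3333], [0.0000, 4.6786]]

c_1 = (-4, 4, 2); ‖c_1‖ = 6.0000, so q_1 = (-0.6667, 0.6667, 0.3333).
q_1·c_2 = (-0.6667)·(-3) + 0.6667·(-2) + 0.3333·(-3) = -0.3333.
u_2 = c_2 + 0.3333·q_1 = (-3.2222, -1.7778, -2.8889).
‖u_2‖ = 4.6786, so q_2 = (-0.6887, -0.3800, -0.6175).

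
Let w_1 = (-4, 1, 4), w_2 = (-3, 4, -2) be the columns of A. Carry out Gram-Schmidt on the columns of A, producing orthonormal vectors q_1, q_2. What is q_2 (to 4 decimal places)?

q_2 = (-0.3903, 0.7223, -0.5709)

w_1 = (-4, 1, 4); ‖w_1‖ = 5.7446, so q_1 = (-0.6963, 0.1741, 0.6963).
q_1·w_2 = (-0.6963)·(-3) + 0.1741·4 + 0.6963·(-2) = 1.3926.
u_2 = w_2 − 1.3926·q_1 = (-2.0303, 3.7576, -2.9697).
‖u_2‖ = 5.2020, so q_2 = (-0.3903, 0.7223, -0.5709).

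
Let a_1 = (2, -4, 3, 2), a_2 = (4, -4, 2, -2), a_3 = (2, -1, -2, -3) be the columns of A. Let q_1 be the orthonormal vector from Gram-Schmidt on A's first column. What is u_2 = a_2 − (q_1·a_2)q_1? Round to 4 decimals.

u_2 = (2.4242, -0.8485, -0.3636, -3.5758)

q_1 = a_1/‖a_1‖ = (2, -4, 3, 2)/5.7446 = (0.3482, -0.6963, 0.5222, 0.3482).
r_{12} = q_1·a_2 = 4.5260.
u_2 = a_2 − 4.5260·q_1 = (2.4242, -0.8485, -0.3636, -3.5758).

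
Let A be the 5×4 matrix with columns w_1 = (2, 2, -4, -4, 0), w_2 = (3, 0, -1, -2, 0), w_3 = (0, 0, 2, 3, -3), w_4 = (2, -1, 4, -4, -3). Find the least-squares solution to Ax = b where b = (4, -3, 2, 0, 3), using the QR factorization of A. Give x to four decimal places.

w_1 = (2, 2, -4, -4, 0); ‖w_1‖ = 6.3246, so q_1 = (0.3162, 0.3162, -0.6325, -0.6325, 0.0000).
q_1·w_2 = 0.3162·3 + 0.3162·0 + (-0.6325)·(-1) + (-0.6325)·(-2) + 0.0000·0 = 2.8460.
u_2 = w_2 − 2.8460·q_1 = (2.1000, -0.9000, 0.8000, -0.2000, 0.0000).
‖u_2‖ = 2.4290, so q_2 = (0.8646, -0.3705, 0.3294, -0.0823, 0.0000).
q_1·w_3 = 0.3162·0 + 0.3162·0 + (-0.6325)·2 + (-0.6325)·3 + 0.0000·(-3) = -3.1623; q_2·w_3 = 0.8646·0 + (-0.3705)·0 + 0.3294·2 + (-0.0823)·3 + 0.0000·(-3) = 0.4117.
u_3 = w_3 + 3.1623·q_1 − 0.4117·q_2 = (0.6441, 1.1525, -0.1356, 1.0339, -3.0000).
‖u_3‖ = 3.4396, so q_3 = (0.1873, 0.3351, -0.0394, 0.3006, -0.8722).
q_1·w_4 = 0.3162·2 + 0.3162·(-1) + (-0.6325)·4 + (-0.6325)·(-4) + 0.0000·(-3) = 0.3162; q_2·w_4 = 0.8646·2 + (-0.3705)·(-1) + 0.3294·4 + (-0.0823)·(-4) + 0.0000·(-3) = 3.7464; q_3·w_4 = 0.1873·2 + 0.3351·(-1) + (-0.0394)·4 + 0.3006·(-4) + (-0.8722)·(-3) = 1.2960.
u_4 = w_4 − 0.3162·q_1 − 3.7464·q_2 − 1.2960·q_3 = (-1.5817, -0.1461, 3.0172, -3.8811, -1.8696).
‖u_4‖ = 5.4941, so q_4 = (-0.2879, -0.0266, 0.5492, -0.7064, -0.3403).
Qᵀb = (-0.9487, 5.2285, -2.9517, -0.9943).
Back-substitute: x_4 = -0.9943/5.4941 = -0.1810.
x_3 = (-2.9517 − 1.2960·(-0.1810))/3.4396 = -0.7900.
x_2 = (5.2285 − 0.4117·(-0.7900) − 3.7464·(-0.1810))/2.4290 = 2.5656.
x_1 = (-0.9487 − 2.8460·2.5656 + 3.1623·(-0.7900) − 0.3162·(-0.1810))/6.3246 = -1.6904.

x = (-1.6904, 2.5656, -0.7900, -0.1810)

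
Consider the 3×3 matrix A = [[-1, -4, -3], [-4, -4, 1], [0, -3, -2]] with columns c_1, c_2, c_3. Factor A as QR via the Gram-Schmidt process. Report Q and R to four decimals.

c_1 = (-1, -4, 0); ‖c_1‖ = 4.1231, so q_1 = (-0.2425, -0.9701, 0.0000).
q_1·c_2 = (-0.2425)·(-4) + (-0.9701)·(-4) + 0.0000·(-3) = 4.8507.
u_2 = c_2 − 4.8507·q_1 = (-2.8235, 0.7059, -3.0000).
‖u_2‖ = 4.1798, so q_2 = (-0.6755, 0.1689, -0.7177).
q_1·c_3 = (-0.2425)·(-3) + (-0.9701)·1 + 0.0000·(-2) = -0.2425; q_2·c_3 = (-0.6755)·(-3) + 0.1689·1 + (-0.7177)·(-2) = 3.6309.
u_3 = c_3 + 0.2425·q_1 − 3.6309·q_2 = (-0.6061, 0.1515, 0.6061).
‖u_3‖ = 0.8704, so q_3 = (-0.6963, 0.1741, 0.6963).

Q = [[-0.2425, -0.6755, -0.6963], [-0.9701, 0.1689, 0.1741], [0.0000, -0.7177, 0.6963]], R = [[4.1231, 4.8507, -0.2425], [0.0000, 4.1798, 3.6309], [0.0000, 0.0000, 0.8704]]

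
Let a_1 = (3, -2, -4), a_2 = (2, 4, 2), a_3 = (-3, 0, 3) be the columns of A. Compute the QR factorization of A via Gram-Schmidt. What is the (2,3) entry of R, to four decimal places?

a_1 = (3, -2, -4); ‖a_1‖ = 5.3852, so e_1 = (0.5571, -0.3714, -0.7428).
e_1·a_2 = 0.5571·2 + (-0.3714)·4 + (-0.7428)·2 = -1.8570.
u_2 = a_2 + 1.8570·e_1 = (3.0345, 3.3103, 0.6207).
‖u_2‖ = 4.5334, so e_2 = (0.6694, 0.7302, 0.1369).
r_{23} = e_2·a_3 = -1.5973.

r_{23} = -1.5973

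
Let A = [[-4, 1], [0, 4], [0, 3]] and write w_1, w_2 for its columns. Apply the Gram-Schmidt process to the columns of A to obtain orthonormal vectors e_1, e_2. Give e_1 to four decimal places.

e_1 = (-1.0000, 0.0000, 0.0000)

w_1 = (-4, 0, 0); ‖w_1‖ = 4.0000, so e_1 = (-1.0000, 0.0000, 0.0000).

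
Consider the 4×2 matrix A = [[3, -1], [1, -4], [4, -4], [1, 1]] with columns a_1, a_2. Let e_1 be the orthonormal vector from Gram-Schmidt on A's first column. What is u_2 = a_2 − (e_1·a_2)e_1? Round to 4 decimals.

a_1 = (3, 1, 4, 1); ‖a_1‖ = 5.1962, so e_1 = (0.5774, 0.1925, 0.7698, 0.1925).
e_1·a_2 = 0.5774·(-1) + 0.1925·(-4) + 0.7698·(-4) + 0.1925·1 = -4.2339.
u_2 = a_2 + 4.2339·e_1 = (1.4444, -3.1852, -0.7407, 1.8148).

u_2 = (1.4444, -3.1852, -0.7407, 1.8148)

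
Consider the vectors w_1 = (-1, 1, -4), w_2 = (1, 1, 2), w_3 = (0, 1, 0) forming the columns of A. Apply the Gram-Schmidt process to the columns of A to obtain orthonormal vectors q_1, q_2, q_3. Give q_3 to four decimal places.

q_3 = (-0.9045, 0.3015, 0.3015)

w_1 = (-1, 1, -4); ‖w_1‖ = 4.2426, so q_1 = (-0.2357, 0.2357, -0.9428).
q_1·w_2 = (-0.2357)·1 + 0.2357·1 + (-0.9428)·2 = -1.8856.
u_2 = w_2 + 1.8856·q_1 = (0.5556, 1.4444, 0.2222).
‖u_2‖ = 1.5635, so q_2 = (0.3553, 0.9239, 0.1421).
q_1·w_3 = (-0.2357)·0 + 0.2357·1 + (-0.9428)·0 = 0.2357; q_2·w_3 = 0.3553·0 + 0.9239·1 + 0.1421·0 = 0.9239.
u_3 = w_3 − 0.2357·q_1 − 0.9239·q_2 = (-0.2727, 0.0909, 0.0909).
‖u_3‖ = 0.3015, so q_3 = (-0.9045, 0.3015, 0.3015).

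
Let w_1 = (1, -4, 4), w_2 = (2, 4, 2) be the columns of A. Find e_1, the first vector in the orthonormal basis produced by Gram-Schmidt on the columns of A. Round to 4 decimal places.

e_1 = (0.1741, -0.6963, 0.6963)

w_1 = (1, -4, 4); ‖w_1‖ = 5.7446, so e_1 = (0.1741, -0.6963, 0.6963).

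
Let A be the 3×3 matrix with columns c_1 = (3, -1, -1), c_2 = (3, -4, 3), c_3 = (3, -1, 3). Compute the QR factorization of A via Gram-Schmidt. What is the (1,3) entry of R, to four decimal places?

c_1 = (3, -1, -1); ‖c_1‖ = 3.3166, so e_1 = (0.9045, -0.3015, -0.3015).
r_{13} = e_1·c_3 = 2.1106.

r_{13} = 2.1106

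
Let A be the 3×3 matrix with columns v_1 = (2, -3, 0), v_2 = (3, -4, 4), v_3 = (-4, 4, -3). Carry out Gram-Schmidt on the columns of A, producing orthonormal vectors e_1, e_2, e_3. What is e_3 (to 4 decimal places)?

e_3 = (-0.8301, -0.5534, 0.0692)

v_1 = (2, -3, 0); ‖v_1‖ = 3.6056, so e_1 = (0.5547, -0.8321, 0.0000).
e_1·v_2 = 0.5547·3 + (-0.8321)·(-4) + 0.0000·4 = 4.9923.
u_2 = v_2 − 4.9923·e_1 = (0.2308, 0.1538, 4.0000).
‖u_2‖ = 4.0096, so e_2 = (0.0576, 0.0384, 0.9976).
e_1·v_3 = 0.5547·(-4) + (-0.8321)·4 + 0.0000·(-3) = -5.5470; e_2·v_3 = 0.0576·(-4) + 0.0384·4 + 0.9976·(-3) = -3.0696.
u_3 = v_3 + 5.5470·e_1 + 3.0696·e_2 = (-0.7464, -0.4976, 0.0622).
‖u_3‖ = 0.8992, so e_3 = (-0.8301, -0.5534, 0.0692).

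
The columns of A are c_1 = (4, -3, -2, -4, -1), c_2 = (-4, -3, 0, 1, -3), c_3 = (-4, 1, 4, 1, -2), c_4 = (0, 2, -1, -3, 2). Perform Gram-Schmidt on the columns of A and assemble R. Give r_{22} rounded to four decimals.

c_1 = (4, -3, -2, -4, -1); ‖c_1‖ = 6.7823, so e_1 = (0.5898, -0.4423, -0.2949, -0.5898, -0.1474).
e_1·c_2 = 0.5898·(-4) + (-0.4423)·(-3) + (-0.2949)·0 + (-0.5898)·1 + (-0.1474)·(-3) = -1.1795.
u_2 = c_2 + 1.1795·e_1 = (-3.3043, -3.5217, -0.3478, 0.3043, -3.1739).
r_{22} = ‖u_2‖ = 5.7973.

r_{22} = 5.7973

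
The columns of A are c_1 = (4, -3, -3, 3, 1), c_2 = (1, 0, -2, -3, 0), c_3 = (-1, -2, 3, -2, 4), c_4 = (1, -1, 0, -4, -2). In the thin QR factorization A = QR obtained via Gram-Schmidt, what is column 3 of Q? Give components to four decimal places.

c_1 = (4, -3, -3, 3, 1); ‖c_1‖ = 6.6332, so e_1 = (0.6030, -0.4523, -0.4523, 0.4523, 0.1508).
e_1·c_2 = 0.6030·1 + (-0.4523)·0 + (-0.4523)·(-2) + 0.4523·(-3) + 0.1508·0 = 0.1508.
u_2 = c_2 − 0.1508·e_1 = (0.9091, 0.0682, -1.9318, -3.0682, -0.0227).
‖u_2‖ = 3.7386, so e_2 = (0.2432, 0.0182, -0.5167, -0.8207, -0.0061).
e_1·c_3 = 0.6030·(-1) + (-0.4523)·(-2) + (-0.4523)·3 + 0.4523·(-2) + 0.1508·4 = -1.3568; e_2·c_3 = 0.2432·(-1) + 0.0182·(-2) + (-0.5167)·3 + (-0.8207)·(-2) + (-0.0061)·4 = -0.2128.
u_3 = c_3 + 1.3568·e_1 + 0.2128·e_2 = (-0.1301, -2.6098, 2.2764, -1.5610, 4.2033).
‖u_3‖ = 5.6669, so e_3 = (-0.0230, -0.4605, 0.4017, -0.2755, 0.7417).

e_3 = (-0.0230, -0.4605, 0.4017, -0.2755, 0.7417)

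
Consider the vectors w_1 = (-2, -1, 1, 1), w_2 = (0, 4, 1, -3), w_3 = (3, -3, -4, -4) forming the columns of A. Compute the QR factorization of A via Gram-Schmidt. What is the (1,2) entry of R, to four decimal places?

r_{12} = -2.2678

q_1 = w_1/‖w_1‖ = (-2, -1, 1, 1)/2.6458 = (-0.7559, -0.3780, 0.3780, 0.3780).
r_{12} = q_1·w_2 = -2.2678.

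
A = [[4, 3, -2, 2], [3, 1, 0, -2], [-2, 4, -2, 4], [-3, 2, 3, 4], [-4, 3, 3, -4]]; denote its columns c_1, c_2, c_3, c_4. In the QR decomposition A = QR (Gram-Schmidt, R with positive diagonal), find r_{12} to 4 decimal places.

r_{12} = -1.4969

e_1 = c_1/‖c_1‖ = (4, 3, -2, -3, -4)/7.3485 = (0.5443, 0.4082, -0.2722, -0.4082, -0.5443).
r_{12} = e_1·c_2 = -1.4969.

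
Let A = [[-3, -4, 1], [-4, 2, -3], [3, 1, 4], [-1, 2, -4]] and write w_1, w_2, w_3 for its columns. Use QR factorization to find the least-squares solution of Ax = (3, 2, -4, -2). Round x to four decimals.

x = (-0.6642, -0.5317, -0.0437)

w_1 = (-3, -4, 3, -1); ‖w_1‖ = 5.9161, so e_1 = (-0.5071, -0.6761, 0.5071, -0.1690).
e_1·w_2 = (-0.5071)·(-4) + (-0.6761)·2 + 0.5071·1 + (-0.1690)·2 = 0.8452.
u_2 = w_2 − 0.8452·e_1 = (-3.5714, 2.5714, 0.5714, 2.1429).
‖u_2‖ = 4.9281, so e_2 = (-0.7247, 0.5218, 0.1160, 0.4348).
e_1·w_3 = (-0.5071)·1 + (-0.6761)·(-3) + 0.5071·4 + (-0.1690)·(-4) = 4.2258; e_2·w_3 = (-0.7247)·1 + 0.5218·(-3) + 0.1160·4 + 0.4348·(-4) = -3.5656.
u_3 = w_3 − 4.2258·e_1 + 3.5656·e_2 = (0.5588, 1.7176, 2.2706, -1.7353).
‖u_3‖ = 3.3807, so e_3 = (0.1653, 0.5081, 0.6716, -0.5133).
Qᵀb = (-4.5638, -2.4640, -0.1479).
Back-substitute: x_3 = -0.1479/3.3807 = -0.0437.
x_2 = (-2.4640 + 3.5656·(-0.0437))/4.9281 = -0.5317.
x_1 = (-4.5638 − 0.8452·(-0.5317) − 4.2258·(-0.0437))/5.9161 = -0.6642.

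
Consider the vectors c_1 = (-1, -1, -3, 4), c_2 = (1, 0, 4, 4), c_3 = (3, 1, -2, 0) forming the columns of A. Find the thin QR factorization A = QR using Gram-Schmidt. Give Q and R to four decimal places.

e_1 = c_1/‖c_1‖ = (-1, -1, -3, 4)/5.1962 = (-0.1925, -0.1925, -0.5774, 0.7698).
r_{12} = e_1·c_2 = 0.5774.
u_2 = c_2 − 0.5774·e_1 = (1.1111, 0.1111, 4.3333, 3.5556).
‖u_2‖ = 5.7155, so e_2 = (0.1944, 0.0194, 0.7582, 0.6221).
r_{13} = e_1·c_3 = 0.3849; r_{23} = e_2·c_3 = -0.9137.
u_3 = c_3 − 0.3849·e_1 + 0.9137·e_2 = (3.2517, 1.0918, -1.0850, 0.2721).
‖u_3‖ = 3.6079, so e_3 = (0.9013, 0.3026, -0.3007, 0.0754).

Q = [[-0.1925, 0.1944, 0.9013], [-0.1925, 0.0194, 0.3026], [-0.5774, 0.7582, -0.3007], [0.7698, 0.6221, 0.0754]], R = [[5.1962, 0.5774, 0.3849], [0.0000, 5.7155, -0.9137], [0.0000, 0.0000, 3.6079]]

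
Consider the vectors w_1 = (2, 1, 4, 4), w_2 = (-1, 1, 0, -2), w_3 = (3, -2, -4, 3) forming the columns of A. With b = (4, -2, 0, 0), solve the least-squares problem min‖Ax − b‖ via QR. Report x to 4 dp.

x = (0.1975, 0.1453, 0.4631)

w_1 = (2, 1, 4, 4); ‖w_1‖ = 6.0828, so q_1 = (0.3288, 0.1644, 0.6576, 0.6576).
q_1·w_2 = 0.3288·(-1) + 0.1644·1 + 0.6576·0 + 0.6576·(-2) = -1.4796.
u_2 = w_2 + 1.4796·q_1 = (-0.5135, 1.2432, 0.9730, -1.0270).
‖u_2‖ = 1.9521, so q_2 = (-0.2631, 0.6369, 0.4984, -0.5261).
q_1·w_3 = 0.3288·3 + 0.1644·(-2) + 0.6576·(-4) + 0.6576·3 = 0.0000; q_2·w_3 = (-0.2631)·3 + 0.6369·(-2) + 0.4984·(-4) + (-0.5261)·3 = -5.6349.
u_3 = w_3 + 0.0000·q_1 + 5.6349·q_2 = (1.5177, 1.5887, -1.1915, 0.0355).
‖u_3‖ = 2.4996, so q_3 = (0.6072, 0.6356, -0.4767, 0.0142).
Qᵀb = (0.9864, -2.3259, 1.1576).
Back-substitute: x_3 = 1.1576/2.4996 = 0.4631.
x_2 = (-2.3259 + 5.6349·0.4631)/1.9521 = 0.1453.
x_1 = (0.9864 + 1.4796·0.1453 + 0.0000·0.4631)/6.0828 = 0.1975.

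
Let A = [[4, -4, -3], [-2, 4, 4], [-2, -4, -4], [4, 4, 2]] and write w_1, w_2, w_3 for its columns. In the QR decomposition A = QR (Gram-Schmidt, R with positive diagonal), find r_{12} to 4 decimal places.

r_{12} = 0.0000

w_1 = (4, -2, -2, 4); ‖w_1‖ = 6.3246, so q_1 = (0.6325, -0.3162, -0.3162, 0.6325).
r_{12} = q_1·w_2 = 0.0000.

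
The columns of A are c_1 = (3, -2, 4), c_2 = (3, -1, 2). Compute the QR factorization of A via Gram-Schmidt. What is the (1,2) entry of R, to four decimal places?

q_1 = c_1/‖c_1‖ = (3, -2, 4)/5.3852 = (0.5571, -0.3714, 0.7428).
r_{12} = q_1·c_2 = 3.5282.

r_{12} = 3.5282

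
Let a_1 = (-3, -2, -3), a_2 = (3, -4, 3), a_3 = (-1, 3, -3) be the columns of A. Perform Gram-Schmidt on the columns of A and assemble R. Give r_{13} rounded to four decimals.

a_1 = (-3, -2, -3); ‖a_1‖ = 4.6904, so q_1 = (-0.6396, -0.4264, -0.6396).
r_{13} = q_1·a_3 = 1.2792.

r_{13} = 1.2792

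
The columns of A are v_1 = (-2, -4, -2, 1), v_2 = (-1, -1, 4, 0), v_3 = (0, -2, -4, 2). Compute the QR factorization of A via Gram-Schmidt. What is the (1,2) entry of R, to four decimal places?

r_{12} = -0.4000

e_1 = v_1/‖v_1‖ = (-2, -4, -2, 1)/5.0000 = (-0.4000, -0.8000, -0.4000, 0.2000).
r_{12} = e_1·v_2 = -0.4000.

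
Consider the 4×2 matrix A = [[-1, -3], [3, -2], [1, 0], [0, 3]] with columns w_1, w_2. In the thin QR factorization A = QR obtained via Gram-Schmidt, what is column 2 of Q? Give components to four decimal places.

w_1 = (-1, 3, 1, 0); ‖w_1‖ = 3.3166, so e_1 = (-0.3015, 0.9045, 0.3015, 0.0000).
e_1·w_2 = (-0.3015)·(-3) + 0.9045·(-2) + 0.3015·0 + 0.0000·3 = -0.9045.
u_2 = w_2 + 0.9045·e_1 = (-3.2727, -1.1818, 0.2727, 3.0000).
‖u_2‖ = 4.6024, so e_2 = (-0.7111, -0.2568, 0.0593, 0.6518).

e_2 = (-0.7111, -0.2568, 0.0593, 0.6518)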